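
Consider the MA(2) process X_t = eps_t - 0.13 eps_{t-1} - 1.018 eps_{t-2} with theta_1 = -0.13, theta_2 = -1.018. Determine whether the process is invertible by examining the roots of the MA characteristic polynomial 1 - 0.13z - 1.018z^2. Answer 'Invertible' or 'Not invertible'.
\text{Not invertible}

The MA(q) characteristic polynomial is P(z) = 1 - 0.13z - 1.018z^2.
Invertibility requires all roots to lie outside the unit circle, i.e. |z| > 1 for every root.
Set 1 + (-0.13) z + (-1.018) z^2 = 0, i.e. a z^2 + b z + c = 0 with a = -1.018, b = -0.13, c = 1.
Discriminant D = b^2 - 4ac = (-0.13)^2 - 4*(-1.018)*1 = 0.0169 - (-4.072) = 4.0889.
D >= 0, so the roots are real: z = (-b +/- sqrt(D)) / (2a) = (0.13 +/- 2.022103) / (-2.036).
  z_1 = (0.13 + 2.022103) / (-2.036) = -1.057,   |z_1| = 1.057.
  z_2 = (0.13 - 2.022103) / (-2.036) = 0.9293,   |z_2| = 0.9293.
Moduli of all roots: 1.0570, 0.9293.
All moduli strictly greater than 1? No.
Verdict: Not invertible.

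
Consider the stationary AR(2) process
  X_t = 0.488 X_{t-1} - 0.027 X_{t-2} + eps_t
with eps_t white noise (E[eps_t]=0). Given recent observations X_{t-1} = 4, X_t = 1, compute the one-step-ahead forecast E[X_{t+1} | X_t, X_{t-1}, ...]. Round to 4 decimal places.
E[X_{t+1} \mid \mathcal F_t] = 0.3800

For an AR(p) model X_t = c + sum_i phi_i X_{t-i} + eps_t, the
one-step-ahead conditional mean is
  E[X_{t+1} | X_t, ...] = c + sum_i phi_i X_{t+1-i}.
Substitute known values:
  E[X_{t+1} | ...] = (0.488) * (1) + (-0.027) * (4)
                   = 0.3800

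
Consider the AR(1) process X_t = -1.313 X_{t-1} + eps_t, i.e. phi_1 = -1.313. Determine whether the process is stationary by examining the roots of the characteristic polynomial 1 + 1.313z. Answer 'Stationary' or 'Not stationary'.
\text{Not stationary}

The AR(p) characteristic polynomial is P(z) = 1 + 1.313z.
Stationarity requires all roots to lie outside the unit circle, i.e. |z| > 1 for every root.
This is linear in z: 1 + (1.313) z = 0  =>  z = -1/(1.313) = -0.761615,  |z| = 0.761615.
Moduli of all roots: 0.7616.
All moduli strictly greater than 1? No.
Verdict: Not stationary.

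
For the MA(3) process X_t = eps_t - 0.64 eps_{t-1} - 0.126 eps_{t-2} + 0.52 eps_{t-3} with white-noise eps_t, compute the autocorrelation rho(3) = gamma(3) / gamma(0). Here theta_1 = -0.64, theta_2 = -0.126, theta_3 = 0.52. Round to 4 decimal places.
\rho(3) = 0.3066

For an MA(q) process with theta_0 = 1, the autocovariance is
  gamma(k) = sigma^2 * sum_{i=0..q-k} theta_i * theta_{i+k},
and rho(k) = gamma(k) / gamma(0). Sigma^2 cancels.
  numerator   = (1)*(0.52) = 0.52.
  denominator = (1)^2 + (-0.64)^2 + (-0.126)^2 + (0.52)^2 = 1.695876.
  rho(3) = 0.52 / 1.695876 = 0.3066.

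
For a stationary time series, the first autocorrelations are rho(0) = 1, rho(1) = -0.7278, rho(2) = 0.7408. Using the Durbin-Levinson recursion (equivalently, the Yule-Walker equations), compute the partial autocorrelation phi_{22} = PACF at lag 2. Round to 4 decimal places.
\phi_{22} = 0.4489

The PACF at lag k is phi_{kk}, the last component of the solution
to the Yule-Walker system G_k phi = r_k where
  (G_k)_{ij} = rho(|i - j|), (r_k)_i = rho(i), i,j = 1..k.
Equivalently, Durbin-Levinson gives phi_{kk} iteratively:
  phi_{11} = rho(1)
  phi_{kk} = [rho(k) - sum_{j=1..k-1} phi_{k-1,j} rho(k-j)]
            / [1 - sum_{j=1..k-1} phi_{k-1,j} rho(j)],
  phi_{k,j} = phi_{k-1,j} - phi_{kk} phi_{k-1,k-j},  j = 1..k-1.
Step k = 1:
  phi_11 = rho(1) = -0.7278.
Step k = 2:
  phi_22 = [rho(2) - phi_11 rho(1)] / [1 - phi_11 rho(1)] = [0.7408 - (-0.7278)(-0.7278)] / [1 - (-0.7278)(-0.7278)]
         = 0.21110716 / 0.47030716 = 0.4489.
Therefore phi_{22} = 0.4489.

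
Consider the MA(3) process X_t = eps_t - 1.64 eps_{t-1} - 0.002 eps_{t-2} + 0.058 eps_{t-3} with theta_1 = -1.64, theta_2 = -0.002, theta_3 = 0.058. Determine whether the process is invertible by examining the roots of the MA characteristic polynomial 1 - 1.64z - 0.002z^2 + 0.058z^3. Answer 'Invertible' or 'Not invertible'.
\text{Not invertible}

The MA(q) characteristic polynomial is P(z) = 1 - 1.64z - 0.002z^2 + 0.058z^3.
Invertibility requires all roots to lie outside the unit circle, i.e. |z| > 1 for every root.
Degree 3: look for a simple real root z0 first, then factor out (1 - z/z0) and solve the remaining quadratic.
Testing z0 = 5: P(5) = 1 + (-1.64)(5) + (-0.002)(5)^2 + (0.058)(5)^3
  = 1 + (-8.2) + (-0.05) + (7.25) = 0.  So z_0 = 5 is a root, |z_0| = 5.
Divide out the factor (1 - 0.2 z) = (1 - z/z0) (since 1/z0 = 0.2):
  P(z) = (1 - 0.2 z)(1 + (-1.44) z + (-0.29) z^2)
  [check: z-coef -1.44 - (0.2) = -1.64; z^2-coef -0.29 - (0.2)(-1.44) = -0.002; z^3-coef -(0.2)(-0.29) = 0.058.]
Remaining roots from the quadratic factor 1 + (-1.44) z + (-0.29) z^2:
  Set 1 + (-1.44) z + (-0.29) z^2 = 0, i.e. a z^2 + b z + c = 0 with a = -0.29, b = -1.44, c = 1.
  Discriminant D = b^2 - 4ac = (-1.44)^2 - 4*(-0.29)*1 = 2.0736 - (-1.16) = 3.2336.
  D >= 0, so the roots are real: z = (-b +/- sqrt(D)) / (2a) = (1.44 +/- 1.798221) / (-0.58).
    z_1 = (1.44 + 1.798221) / (-0.58) = -5.5831,   |z_1| = 5.5831.
    z_2 = (1.44 - 1.798221) / (-0.58) = 0.6176,   |z_2| = 0.6176.
Moduli of all roots: 5.0000, 5.5831, 0.6176.
All moduli strictly greater than 1? No.
Verdict: Not invertible.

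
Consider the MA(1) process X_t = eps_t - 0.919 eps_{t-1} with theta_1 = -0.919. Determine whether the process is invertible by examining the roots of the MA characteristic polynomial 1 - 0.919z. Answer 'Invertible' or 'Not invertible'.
\text{Invertible}

The MA(q) characteristic polynomial is P(z) = 1 - 0.919z.
Invertibility requires all roots to lie outside the unit circle, i.e. |z| > 1 for every root.
This is linear in z: 1 + (-0.919) z = 0  =>  z = -1/(-0.919) = 1.088139,  |z| = 1.088139.
Moduli of all roots: 1.0881.
All moduli strictly greater than 1? Yes.
Verdict: Invertible.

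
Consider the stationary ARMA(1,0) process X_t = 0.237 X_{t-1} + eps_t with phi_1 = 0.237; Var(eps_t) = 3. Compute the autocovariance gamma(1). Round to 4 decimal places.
\gamma(1) = 0.7533

Multiply the model equation by X_{t-k} and take expectations. With theta_0 = psi_0 = 1 and psi_j the MA(infinity) weights, this gives
  gamma(k) - sum_i phi_i gamma(k-i) = c_k,
  c_k = sigma^2 * sum_{j=k..q} theta_j psi_{j-k}   (c_k = 0 for k > q),
using gamma(-m) = gamma(m).
Pure AR (q = 0): c_0 = sigma^2 = 3, c_k = 0 for k >= 1.
Equations for k = 0 and k = 1 (AR order 1):
  gamma(0) = phi_1 gamma(1) + c_0
  gamma(1) = phi_1 gamma(0) + c_1
Substituting the second into the first: gamma(0) (1 - phi_1^2) = c_0 + phi_1 c_1, so
  gamma(0) = c_0 / (1 - phi_1^2) = 3 / (1 - (0.237)^2) = 3 / 0.943831 = 3.178535.
  gamma(1) = phi_1 gamma(0) = (0.237)(3.178535) = 0.753313.
Therefore gamma(1) = 0.7533 (to 4 decimal places).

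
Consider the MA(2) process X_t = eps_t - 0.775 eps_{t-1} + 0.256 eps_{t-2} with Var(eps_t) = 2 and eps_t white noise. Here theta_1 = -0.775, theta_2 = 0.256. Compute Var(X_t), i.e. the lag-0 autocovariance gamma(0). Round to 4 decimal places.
\gamma(0) = 3.3323

For an MA(q) process X_t = eps_t + sum_i theta_i eps_{t-i} with
Var(eps_t) = sigma^2, the variance is
  gamma(0) = sigma^2 * (1 + sum_i theta_i^2).
  sum_i theta_i^2 = (-0.775)^2 + (0.256)^2 = 0.600625 + 0.065536 = 0.666161.
  gamma(0) = 2 * (1 + 0.666161) = 2 * 1.666161 = 3.332322, which rounds to 3.3323.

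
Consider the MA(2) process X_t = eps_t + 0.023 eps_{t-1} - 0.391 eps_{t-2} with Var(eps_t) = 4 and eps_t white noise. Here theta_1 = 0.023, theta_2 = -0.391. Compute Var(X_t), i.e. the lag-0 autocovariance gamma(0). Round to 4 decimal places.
\gamma(0) = 4.6136

For an MA(q) process X_t = eps_t + sum_i theta_i eps_{t-i} with
Var(eps_t) = sigma^2, the variance is
  gamma(0) = sigma^2 * (1 + sum_i theta_i^2).
  sum_i theta_i^2 = (0.023)^2 + (-0.391)^2 = 0.000529 + 0.152881 = 0.15341.
  gamma(0) = 4 * (1 + 0.15341) = 4 * 1.15341 = 4.61364, which rounds to 4.6136.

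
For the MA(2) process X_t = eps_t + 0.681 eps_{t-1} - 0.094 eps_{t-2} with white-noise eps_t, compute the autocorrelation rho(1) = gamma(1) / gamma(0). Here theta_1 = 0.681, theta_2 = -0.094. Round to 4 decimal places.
\rho(1) = 0.4190

For an MA(q) process with theta_0 = 1, the autocovariance is
  gamma(k) = sigma^2 * sum_{i=0..q-k} theta_i * theta_{i+k},
and rho(k) = gamma(k) / gamma(0). Sigma^2 cancels.
  numerator   = (1)*(0.681) + (0.681)*(-0.094) = 0.616986.
  denominator = (1)^2 + (0.681)^2 + (-0.094)^2 = 1.472597.
  rho(1) = 0.616986 / 1.472597 = 0.4190.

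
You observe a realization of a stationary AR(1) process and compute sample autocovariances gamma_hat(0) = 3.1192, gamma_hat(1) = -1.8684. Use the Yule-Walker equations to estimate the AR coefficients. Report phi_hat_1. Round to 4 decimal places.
\hat\phi_{1} = -0.5990

The Yule-Walker equations for an AR(p) process read, in matrix form,
  Gamma_p phi = r_p,   with   (Gamma_p)_{ij} = gamma(|i - j|),
                       (r_p)_i = gamma(i),   i,j = 1..p.
Substitute the sample gammas (Toeplitz matrix and right-hand side of size 1):
  Gamma_p = [[3.1192]]
  r_p     = [-1.8684]
With p = 1 this is the single equation gamma(0) phi_1 = gamma(1):
  phi_hat_1 = gamma(1) / gamma(0) = -1.8684 / 3.1192 = -0.5990.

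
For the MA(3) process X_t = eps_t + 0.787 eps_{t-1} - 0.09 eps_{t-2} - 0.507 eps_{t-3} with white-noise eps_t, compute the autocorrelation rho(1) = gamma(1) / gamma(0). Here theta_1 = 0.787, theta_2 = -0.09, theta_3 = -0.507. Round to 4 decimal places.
\rho(1) = 0.4042

For an MA(q) process with theta_0 = 1, the autocovariance is
  gamma(k) = sigma^2 * sum_{i=0..q-k} theta_i * theta_{i+k},
and rho(k) = gamma(k) / gamma(0). Sigma^2 cancels.
  numerator   = (1)*(0.787) + (0.787)*(-0.09) + (-0.09)*(-0.507) = 0.7618.
  denominator = (1)^2 + (0.787)^2 + (-0.09)^2 + (-0.507)^2 = 1.884518.
  rho(1) = 0.7618 / 1.884518 = 0.4042.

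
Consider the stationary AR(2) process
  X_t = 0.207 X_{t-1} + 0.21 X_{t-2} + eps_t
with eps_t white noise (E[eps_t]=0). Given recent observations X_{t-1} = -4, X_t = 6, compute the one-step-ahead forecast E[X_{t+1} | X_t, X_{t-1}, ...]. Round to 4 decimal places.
E[X_{t+1} \mid \mathcal F_t] = 0.4020

For an AR(p) model X_t = c + sum_i phi_i X_{t-i} + eps_t, the
one-step-ahead conditional mean is
  E[X_{t+1} | X_t, ...] = c + sum_i phi_i X_{t+1-i}.
Substitute known values:
  E[X_{t+1} | ...] = (0.207) * (6) + (0.21) * (-4)
                   = 0.4020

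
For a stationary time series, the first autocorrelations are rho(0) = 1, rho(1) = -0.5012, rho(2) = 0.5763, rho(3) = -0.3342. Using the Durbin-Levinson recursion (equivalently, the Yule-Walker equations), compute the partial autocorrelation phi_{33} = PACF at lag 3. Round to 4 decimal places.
\phi_{33} = 0.0771

The PACF at lag k is phi_{kk}, the last component of the solution
to the Yule-Walker system G_k phi = r_k where
  (G_k)_{ij} = rho(|i - j|), (r_k)_i = rho(i), i,j = 1..k.
Equivalently, Durbin-Levinson gives phi_{kk} iteratively:
  phi_{11} = rho(1)
  phi_{kk} = [rho(k) - sum_{j=1..k-1} phi_{k-1,j} rho(k-j)]
            / [1 - sum_{j=1..k-1} phi_{k-1,j} rho(j)],
  phi_{k,j} = phi_{k-1,j} - phi_{kk} phi_{k-1,k-j},  j = 1..k-1.
Step k = 1:
  phi_11 = rho(1) = -0.5012.
Step k = 2:
  phi_22 = [rho(2) - phi_11 rho(1)] / [1 - phi_11 rho(1)] = [0.5763 - (-0.5012)(-0.5012)] / [1 - (-0.5012)(-0.5012)]
         = 0.32509856 / 0.74879856 = 0.43416.
  Update: phi_21 = phi_11 - phi_22 phi_11 = -0.5012 - (0.43416)(-0.5012) = -0.283599.
Step k = 3:
  phi_33 = [rho(3) - phi_21 rho(2) - phi_22 rho(1)] / [1 - phi_21 rho(1) - phi_22 rho(2)]
    numerator   = -0.3342 - (-0.283599)(0.5763) - (0.43416)(-0.5012) = 0.04683915
    denominator = 1 - (-0.283599)(-0.5012) - (0.43416)(0.5763) = 0.60765369
  phi_33 = 0.04683915 / 0.60765369 = 0.0771.
Therefore phi_{33} = 0.0771.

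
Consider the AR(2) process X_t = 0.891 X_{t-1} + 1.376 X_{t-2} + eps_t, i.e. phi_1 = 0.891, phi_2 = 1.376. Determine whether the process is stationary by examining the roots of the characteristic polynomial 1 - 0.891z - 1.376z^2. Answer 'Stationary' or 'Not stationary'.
\text{Not stationary}

The AR(p) characteristic polynomial is P(z) = 1 - 0.891z - 1.376z^2.
Stationarity requires all roots to lie outside the unit circle, i.e. |z| > 1 for every root.
Set 1 + (-0.891) z + (-1.376) z^2 = 0, i.e. a z^2 + b z + c = 0 with a = -1.376, b = -0.891, c = 1.
Discriminant D = b^2 - 4ac = (-0.891)^2 - 4*(-1.376)*1 = 0.793881 - (-5.504) = 6.297881.
D >= 0, so the roots are real: z = (-b +/- sqrt(D)) / (2a) = (0.891 +/- 2.509558) / (-2.752).
  z_1 = (0.891 + 2.509558) / (-2.752) = -1.2357,   |z_1| = 1.2357.
  z_2 = (0.891 - 2.509558) / (-2.752) = 0.5881,   |z_2| = 0.5881.
Moduli of all roots: 1.2357, 0.5881.
All moduli strictly greater than 1? No.
Verdict: Not stationary.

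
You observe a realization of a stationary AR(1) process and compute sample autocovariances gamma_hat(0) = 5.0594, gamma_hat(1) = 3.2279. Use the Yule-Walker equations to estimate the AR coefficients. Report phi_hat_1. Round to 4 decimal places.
\hat\phi_{1} = 0.6380

The Yule-Walker equations for an AR(p) process read, in matrix form,
  Gamma_p phi = r_p,   with   (Gamma_p)_{ij} = gamma(|i - j|),
                       (r_p)_i = gamma(i),   i,j = 1..p.
Substitute the sample gammas (Toeplitz matrix and right-hand side of size 1):
  Gamma_p = [[5.0594]]
  r_p     = [3.2279]
With p = 1 this is the single equation gamma(0) phi_1 = gamma(1):
  phi_hat_1 = gamma(1) / gamma(0) = 3.2279 / 5.0594 = 0.6380.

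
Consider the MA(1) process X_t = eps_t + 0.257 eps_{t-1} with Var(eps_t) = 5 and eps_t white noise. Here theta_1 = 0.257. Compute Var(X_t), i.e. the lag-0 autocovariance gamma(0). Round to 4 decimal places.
\gamma(0) = 5.3302

For an MA(q) process X_t = eps_t + sum_i theta_i eps_{t-i} with
Var(eps_t) = sigma^2, the variance is
  gamma(0) = sigma^2 * (1 + sum_i theta_i^2).
  sum_i theta_i^2 = (0.257)^2 = 0.066049.
  gamma(0) = 5 * (1 + 0.066049) = 5 * 1.066049 = 5.330245, which rounds to 5.3302.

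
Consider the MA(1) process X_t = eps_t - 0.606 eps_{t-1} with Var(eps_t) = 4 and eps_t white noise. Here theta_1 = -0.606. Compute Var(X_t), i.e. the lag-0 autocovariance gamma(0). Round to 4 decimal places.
\gamma(0) = 5.4689

For an MA(q) process X_t = eps_t + sum_i theta_i eps_{t-i} with
Var(eps_t) = sigma^2, the variance is
  gamma(0) = sigma^2 * (1 + sum_i theta_i^2).
  sum_i theta_i^2 = (-0.606)^2 = 0.367236.
  gamma(0) = 4 * (1 + 0.367236) = 4 * 1.367236 = 5.468944, which rounds to 5.4689.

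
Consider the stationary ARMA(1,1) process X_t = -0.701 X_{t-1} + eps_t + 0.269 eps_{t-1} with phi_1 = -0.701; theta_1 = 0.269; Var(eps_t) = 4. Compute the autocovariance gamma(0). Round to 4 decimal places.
\gamma(0) = 5.4677

Multiply the model equation by X_{t-k} and take expectations. With theta_0 = psi_0 = 1 and psi_j the MA(infinity) weights, this gives
  gamma(k) - sum_i phi_i gamma(k-i) = c_k,
  c_k = sigma^2 * sum_{j=k..q} theta_j psi_{j-k}   (c_k = 0 for k > q),
using gamma(-m) = gamma(m).
psi-weights needed (psi_j = theta_j + sum_i phi_i psi_{j-i}):
  psi_1 = theta_1 + phi_1 = 0.269 + (-0.701) = -0.432
Right-hand sides:
  c_0 = sigma^2 (1 + theta_1 psi_1) = 4 * (1 + (0.269)(-0.432)) = 4 * 0.883792 = 3.535168
  c_1 = sigma^2 theta_1 = 4 * (0.269) = 1.076
  c_2 = 0
Equations for k = 0 and k = 1 (AR order 1):
  gamma(0) = phi_1 gamma(1) + c_0
  gamma(1) = phi_1 gamma(0) + c_1
Substituting the second into the first: gamma(0) (1 - phi_1^2) = c_0 + phi_1 c_1, so
  gamma(0) = (c_0 + phi_1 c_1) / (1 - phi_1^2) = (3.535168 + (-0.701)(1.076)) / (1 - (-0.701)^2) = 2.780892 / 0.508599 = 5.46775.
Therefore gamma(0) = 5.4677 (to 4 decimal places).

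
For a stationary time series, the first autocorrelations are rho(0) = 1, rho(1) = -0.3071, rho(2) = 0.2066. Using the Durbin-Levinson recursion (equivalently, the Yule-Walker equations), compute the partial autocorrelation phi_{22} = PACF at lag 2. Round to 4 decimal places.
\phi_{22} = 0.1240

The PACF at lag k is phi_{kk}, the last component of the solution
to the Yule-Walker system G_k phi = r_k where
  (G_k)_{ij} = rho(|i - j|), (r_k)_i = rho(i), i,j = 1..k.
Equivalently, Durbin-Levinson gives phi_{kk} iteratively:
  phi_{11} = rho(1)
  phi_{kk} = [rho(k) - sum_{j=1..k-1} phi_{k-1,j} rho(k-j)]
            / [1 - sum_{j=1..k-1} phi_{k-1,j} rho(j)],
  phi_{k,j} = phi_{k-1,j} - phi_{kk} phi_{k-1,k-j},  j = 1..k-1.
Step k = 1:
  phi_11 = rho(1) = -0.3071.
Step k = 2:
  phi_22 = [rho(2) - phi_11 rho(1)] / [1 - phi_11 rho(1)] = [0.2066 - (-0.3071)(-0.3071)] / [1 - (-0.3071)(-0.3071)]
         = 0.11228959 / 0.90568959 = 0.124.
Therefore phi_{22} = 0.1240.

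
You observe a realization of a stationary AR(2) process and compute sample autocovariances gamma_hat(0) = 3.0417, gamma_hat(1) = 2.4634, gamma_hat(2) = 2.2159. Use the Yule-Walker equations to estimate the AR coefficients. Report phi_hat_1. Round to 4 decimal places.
\hat\phi_{1} = 0.6390

The Yule-Walker equations for an AR(p) process read, in matrix form,
  Gamma_p phi = r_p,   with   (Gamma_p)_{ij} = gamma(|i - j|),
                       (r_p)_i = gamma(i),   i,j = 1..p.
Substitute the sample gammas (Toeplitz matrix and right-hand side of size 2):
  Gamma_p = [[3.0417, 2.4634], [2.4634, 3.0417]]
  r_p     = [2.4634, 2.2159]
Written out:
  3.0417 phi_1 + 2.4634 phi_2 = 2.4634
  2.4634 phi_1 + 3.0417 phi_2 = 2.2159
Solve by Cramer's rule:
  det = gamma(0)^2 - gamma(1)^2 = (3.0417)^2 - (2.4634)^2 = 9.25193889 - 6.06833956 = 3.18359933
  phi_hat_1 = [gamma(1) gamma(0) - gamma(1) gamma(2)] / det = [(2.4634)(3.0417) - (2.4634)(2.2159)] / 3.18359933 = 2.03427572 / 3.18359933 = 0.639
  phi_hat_2 = [gamma(0) gamma(2) - gamma(1)^2] / det = [(3.0417)(2.2159) - (2.4634)^2] / 3.18359933 = 0.67176347 / 3.18359933 = 0.211
So phi_hat = [0.6390, 0.2110].
Therefore phi_hat_1 = 0.6390.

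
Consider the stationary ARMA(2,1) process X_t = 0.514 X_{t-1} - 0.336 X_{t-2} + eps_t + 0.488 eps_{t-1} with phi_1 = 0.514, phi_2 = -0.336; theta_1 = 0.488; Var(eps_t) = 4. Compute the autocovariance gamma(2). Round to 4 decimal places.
\gamma(2) = -0.4297

Multiply the model equation by X_{t-k} and take expectations. With theta_0 = psi_0 = 1 and psi_j the MA(infinity) weights, this gives
  gamma(k) - sum_i phi_i gamma(k-i) = c_k,
  c_k = sigma^2 * sum_{j=k..q} theta_j psi_{j-k}   (c_k = 0 for k > q),
using gamma(-m) = gamma(m).
psi-weights needed (psi_j = theta_j + sum_i phi_i psi_{j-i}):
  psi_1 = theta_1 + phi_1 = 0.488 + (0.514) = 1.002
Right-hand sides:
  c_0 = sigma^2 (1 + theta_1 psi_1) = 4 * (1 + (0.488)(1.002)) = 4 * 1.488976 = 5.955904
  c_1 = sigma^2 theta_1 = 4 * (0.488) = 1.952
  c_2 = 0
Equations for k = 0, 1, 2 (AR order 2, c_2 = 0):
  (E0) gamma(0) = phi_1 gamma(1) + phi_2 gamma(2) + c_0
  (E1) gamma(1) = phi_1 gamma(0) + phi_2 gamma(1) + c_1
  (E2) gamma(2) = phi_1 gamma(1) + phi_2 gamma(0)
From (E1): gamma(1) = A gamma(0) + B with
  A = phi_1 / (1 - phi_2) = 0.514 / 1.336 = 0.384731,   B = c_1 / (1 - phi_2) = 1.952 / 1.336 = 1.461078.
Insert (E2) into (E0): gamma(0) (1 - phi_2^2) = phi_1 (1 + phi_2) gamma(1) + c_0.
  phi_1 (1 + phi_2) = (0.514)(0.664) = 0.341296,   1 - phi_2^2 = 0.887104.
Replace gamma(1) by A gamma(0) + B and collect gamma(0):
  gamma(0) [0.887104 - (0.341296)(0.384731)] = (0.341296)(1.461078) + 5.955904
  gamma(0) * 0.755797 = 6.454564
  gamma(0) = 6.454564 / 0.755797 = 8.540076.
  gamma(1) = A gamma(0) + B = (0.384731)(8.540076) + (1.461078) = 4.746706.
  gamma(2) = phi_1 gamma(1) + phi_2 gamma(0) = (0.514)(4.746706) + (-0.336)(8.540076) = -0.429659.
Therefore gamma(2) = -0.4297 (to 4 decimal places).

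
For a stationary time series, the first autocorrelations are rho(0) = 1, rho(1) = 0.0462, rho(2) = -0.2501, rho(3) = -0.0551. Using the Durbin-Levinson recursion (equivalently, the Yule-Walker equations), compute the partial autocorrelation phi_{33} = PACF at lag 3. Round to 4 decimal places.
\phi_{33} = -0.0310

The PACF at lag k is phi_{kk}, the last component of the solution
to the Yule-Walker system G_k phi = r_k where
  (G_k)_{ij} = rho(|i - j|), (r_k)_i = rho(i), i,j = 1..k.
Equivalently, Durbin-Levinson gives phi_{kk} iteratively:
  phi_{11} = rho(1)
  phi_{kk} = [rho(k) - sum_{j=1..k-1} phi_{k-1,j} rho(k-j)]
            / [1 - sum_{j=1..k-1} phi_{k-1,j} rho(j)],
  phi_{k,j} = phi_{k-1,j} - phi_{kk} phi_{k-1,k-j},  j = 1..k-1.
Step k = 1:
  phi_11 = rho(1) = 0.0462.
Step k = 2:
  phi_22 = [rho(2) - phi_11 rho(1)] / [1 - phi_11 rho(1)] = [-0.2501 - (0.0462)(0.0462)] / [1 - (0.0462)(0.0462)]
         = -0.25223444 / 0.99786556 = -0.252774.
  Update: phi_21 = phi_11 - phi_22 phi_11 = 0.0462 - (-0.252774)(0.0462) = 0.057878.
Step k = 3:
  phi_33 = [rho(3) - phi_21 rho(2) - phi_22 rho(1)] / [1 - phi_21 rho(1) - phi_22 rho(2)]
    numerator   = -0.0551 - (0.057878)(-0.2501) - (-0.252774)(0.0462) = -0.02894652
    denominator = 1 - (0.057878)(0.0462) - (-0.252774)(-0.2501) = 0.93410726
  phi_33 = -0.02894652 / 0.93410726 = -0.031.
Therefore phi_{33} = -0.0310.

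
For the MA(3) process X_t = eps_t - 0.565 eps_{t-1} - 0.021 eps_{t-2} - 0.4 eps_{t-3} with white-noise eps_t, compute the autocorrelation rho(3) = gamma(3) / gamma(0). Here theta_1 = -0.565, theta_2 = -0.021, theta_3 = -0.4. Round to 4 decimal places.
\rho(3) = -0.2703

For an MA(q) process with theta_0 = 1, the autocovariance is
  gamma(k) = sigma^2 * sum_{i=0..q-k} theta_i * theta_{i+k},
and rho(k) = gamma(k) / gamma(0). Sigma^2 cancels.
  numerator   = (1)*(-0.4) = -0.4.
  denominator = (1)^2 + (-0.565)^2 + (-0.021)^2 + (-0.4)^2 = 1.479666.
  rho(3) = -0.4 / 1.479666 = -0.2703.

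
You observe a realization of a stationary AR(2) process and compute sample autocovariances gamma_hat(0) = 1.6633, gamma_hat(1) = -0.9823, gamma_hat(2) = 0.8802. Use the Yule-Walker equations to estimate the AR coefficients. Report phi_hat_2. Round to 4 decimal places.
\hat\phi_{2} = 0.2770

The Yule-Walker equations for an AR(p) process read, in matrix form,
  Gamma_p phi = r_p,   with   (Gamma_p)_{ij} = gamma(|i - j|),
                       (r_p)_i = gamma(i),   i,j = 1..p.
Substitute the sample gammas (Toeplitz matrix and right-hand side of size 2):
  Gamma_p = [[1.6633, -0.9823], [-0.9823, 1.6633]]
  r_p     = [-0.9823, 0.8802]
Written out:
  1.6633 phi_1 - 0.9823 phi_2 = -0.9823
  -0.9823 phi_1 + 1.6633 phi_2 = 0.8802
Solve by Cramer's rule:
  det = gamma(0)^2 - gamma(1)^2 = (1.6633)^2 - (-0.9823)^2 = 2.76656689 - 0.96491329 = 1.8016536
  phi_hat_1 = [gamma(1) gamma(0) - gamma(1) gamma(2)] / det = [(-0.9823)(1.6633) - (-0.9823)(0.8802)] / 1.8016536 = -0.76923913 / 1.8016536 = -0.427
  phi_hat_2 = [gamma(0) gamma(2) - gamma(1)^2] / det = [(1.6633)(0.8802) - (-0.9823)^2] / 1.8016536 = 0.49912337 / 1.8016536 = 0.277
So phi_hat = [-0.4270, 0.2770].
Therefore phi_hat_2 = 0.2770.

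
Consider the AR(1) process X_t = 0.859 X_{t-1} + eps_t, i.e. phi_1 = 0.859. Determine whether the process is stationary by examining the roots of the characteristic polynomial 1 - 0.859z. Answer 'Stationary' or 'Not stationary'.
\text{Stationary}

The AR(p) characteristic polynomial is P(z) = 1 - 0.859z.
Stationarity requires all roots to lie outside the unit circle, i.e. |z| > 1 for every root.
This is linear in z: 1 + (-0.859) z = 0  =>  z = -1/(-0.859) = 1.164144,  |z| = 1.164144.
Moduli of all roots: 1.1641.
All moduli strictly greater than 1? Yes.
Verdict: Stationary.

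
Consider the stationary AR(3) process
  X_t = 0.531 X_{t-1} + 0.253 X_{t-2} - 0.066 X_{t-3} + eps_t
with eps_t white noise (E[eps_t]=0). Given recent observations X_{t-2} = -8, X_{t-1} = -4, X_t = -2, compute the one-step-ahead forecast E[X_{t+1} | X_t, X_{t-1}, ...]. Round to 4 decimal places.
E[X_{t+1} \mid \mathcal F_t] = -1.5460

For an AR(p) model X_t = c + sum_i phi_i X_{t-i} + eps_t, the
one-step-ahead conditional mean is
  E[X_{t+1} | X_t, ...] = c + sum_i phi_i X_{t+1-i}.
Substitute known values:
  E[X_{t+1} | ...] = (0.531) * (-2) + (0.253) * (-4) + (-0.066) * (-8)
                   = -1.5460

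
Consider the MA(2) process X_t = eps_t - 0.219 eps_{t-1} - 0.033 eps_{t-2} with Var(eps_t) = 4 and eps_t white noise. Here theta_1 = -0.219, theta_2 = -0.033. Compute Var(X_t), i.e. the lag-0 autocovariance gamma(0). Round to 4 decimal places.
\gamma(0) = 4.1962

For an MA(q) process X_t = eps_t + sum_i theta_i eps_{t-i} with
Var(eps_t) = sigma^2, the variance is
  gamma(0) = sigma^2 * (1 + sum_i theta_i^2).
  sum_i theta_i^2 = (-0.219)^2 + (-0.033)^2 = 0.047961 + 0.001089 = 0.04905.
  gamma(0) = 4 * (1 + 0.04905) = 4 * 1.04905 = 4.1962.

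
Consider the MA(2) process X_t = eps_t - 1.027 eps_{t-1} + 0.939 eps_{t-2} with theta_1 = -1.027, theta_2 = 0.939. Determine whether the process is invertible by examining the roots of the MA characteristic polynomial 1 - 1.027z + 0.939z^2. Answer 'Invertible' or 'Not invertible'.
\text{Invertible}

The MA(q) characteristic polynomial is P(z) = 1 - 1.027z + 0.939z^2.
Invertibility requires all roots to lie outside the unit circle, i.e. |z| > 1 for every root.
Set 1 + (-1.027) z + (0.939) z^2 = 0, i.e. a z^2 + b z + c = 0 with a = 0.939, b = -1.027, c = 1.
Discriminant D = b^2 - 4ac = (-1.027)^2 - 4*(0.939)*1 = 1.054729 - (3.756) = -2.701271.
D < 0, so the roots are the complex-conjugate pair z = (-b +/- i sqrt(-D)) / (2a) = 0.5469 +/- 0.8752i.
For a conjugate pair |z|^2 = z * conj(z) = (product of roots) = c/a = 1/(0.939) = 1.064963, so |z| = sqrt(1.064963) = 1.032 for both roots.
Moduli of all roots: 1.0320, 1.0320.
All moduli strictly greater than 1? Yes.
Verdict: Invertible.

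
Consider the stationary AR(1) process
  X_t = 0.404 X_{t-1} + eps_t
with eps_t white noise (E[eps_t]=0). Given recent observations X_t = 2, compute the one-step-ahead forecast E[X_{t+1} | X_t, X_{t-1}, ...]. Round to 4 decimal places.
E[X_{t+1} \mid \mathcal F_t] = 0.8080

For an AR(p) model X_t = c + sum_i phi_i X_{t-i} + eps_t, the
one-step-ahead conditional mean is
  E[X_{t+1} | X_t, ...] = c + sum_i phi_i X_{t+1-i}.
Substitute known values:
  E[X_{t+1} | ...] = (0.404) * (2)
                   = 0.8080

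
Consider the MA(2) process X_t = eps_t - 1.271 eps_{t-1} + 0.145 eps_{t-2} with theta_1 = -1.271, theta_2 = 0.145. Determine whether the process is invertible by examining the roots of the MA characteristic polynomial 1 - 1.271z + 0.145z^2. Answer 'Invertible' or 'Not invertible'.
\text{Not invertible}

The MA(q) characteristic polynomial is P(z) = 1 - 1.271z + 0.145z^2.
Invertibility requires all roots to lie outside the unit circle, i.e. |z| > 1 for every root.
Set 1 + (-1.271) z + (0.145) z^2 = 0, i.e. a z^2 + b z + c = 0 with a = 0.145, b = -1.271, c = 1.
Discriminant D = b^2 - 4ac = (-1.271)^2 - 4*(0.145)*1 = 1.615441 - (0.58) = 1.035441.
D >= 0, so the roots are real: z = (-b +/- sqrt(D)) / (2a) = (1.271 +/- 1.017566) / (0.29).
  z_1 = (1.271 + 1.017566) / (0.29) = 7.8916,   |z_1| = 7.8916.
  z_2 = (1.271 - 1.017566) / (0.29) = 0.8739,   |z_2| = 0.8739.
Moduli of all roots: 7.8916, 0.8739.
All moduli strictly greater than 1? No.
Verdict: Not invertible.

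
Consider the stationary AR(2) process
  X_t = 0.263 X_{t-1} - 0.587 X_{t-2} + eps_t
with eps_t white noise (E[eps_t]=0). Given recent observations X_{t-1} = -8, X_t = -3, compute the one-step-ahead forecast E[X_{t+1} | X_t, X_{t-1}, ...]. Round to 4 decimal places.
E[X_{t+1} \mid \mathcal F_t] = 3.9070

For an AR(p) model X_t = c + sum_i phi_i X_{t-i} + eps_t, the
one-step-ahead conditional mean is
  E[X_{t+1} | X_t, ...] = c + sum_i phi_i X_{t+1-i}.
Substitute known values:
  E[X_{t+1} | ...] = (0.263) * (-3) + (-0.587) * (-8)
                   = 3.9070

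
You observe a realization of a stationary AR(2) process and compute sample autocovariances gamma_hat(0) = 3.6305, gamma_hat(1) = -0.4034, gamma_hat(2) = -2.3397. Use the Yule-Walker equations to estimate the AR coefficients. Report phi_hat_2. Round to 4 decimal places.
\hat\phi_{2} = -0.6650

The Yule-Walker equations for an AR(p) process read, in matrix form,
  Gamma_p phi = r_p,   with   (Gamma_p)_{ij} = gamma(|i - j|),
                       (r_p)_i = gamma(i),   i,j = 1..p.
Substitute the sample gammas (Toeplitz matrix and right-hand side of size 2):
  Gamma_p = [[3.6305, -0.4034], [-0.4034, 3.6305]]
  r_p     = [-0.4034, -2.3397]
Written out:
  3.6305 phi_1 - 0.4034 phi_2 = -0.4034
  -0.4034 phi_1 + 3.6305 phi_2 = -2.3397
Solve by Cramer's rule:
  det = gamma(0)^2 - gamma(1)^2 = (3.6305)^2 - (-0.4034)^2 = 13.18053025 - 0.16273156 = 13.01779869
  phi_hat_1 = [gamma(1) gamma(0) - gamma(1) gamma(2)] / det = [(-0.4034)(3.6305) - (-0.4034)(-2.3397)] / 13.01779869 = -2.40837868 / 13.01779869 = -0.185
  phi_hat_2 = [gamma(0) gamma(2) - gamma(1)^2] / det = [(3.6305)(-2.3397) - (-0.4034)^2] / 13.01779869 = -8.65701241 / 13.01779869 = -0.665
So phi_hat = [-0.1850, -0.6650].
Therefore phi_hat_2 = -0.6650.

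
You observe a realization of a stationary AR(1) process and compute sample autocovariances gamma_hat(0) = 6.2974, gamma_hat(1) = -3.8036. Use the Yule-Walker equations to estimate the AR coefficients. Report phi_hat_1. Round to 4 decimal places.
\hat\phi_{1} = -0.6040

The Yule-Walker equations for an AR(p) process read, in matrix form,
  Gamma_p phi = r_p,   with   (Gamma_p)_{ij} = gamma(|i - j|),
                       (r_p)_i = gamma(i),   i,j = 1..p.
Substitute the sample gammas (Toeplitz matrix and right-hand side of size 1):
  Gamma_p = [[6.2974]]
  r_p     = [-3.8036]
With p = 1 this is the single equation gamma(0) phi_1 = gamma(1):
  phi_hat_1 = gamma(1) / gamma(0) = -3.8036 / 6.2974 = -0.6040.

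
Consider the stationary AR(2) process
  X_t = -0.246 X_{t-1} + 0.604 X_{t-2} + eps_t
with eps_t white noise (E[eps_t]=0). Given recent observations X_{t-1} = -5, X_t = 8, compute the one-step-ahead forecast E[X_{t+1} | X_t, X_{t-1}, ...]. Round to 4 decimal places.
E[X_{t+1} \mid \mathcal F_t] = -4.9880

For an AR(p) model X_t = c + sum_i phi_i X_{t-i} + eps_t, the
one-step-ahead conditional mean is
  E[X_{t+1} | X_t, ...] = c + sum_i phi_i X_{t+1-i}.
Substitute known values:
  E[X_{t+1} | ...] = (-0.246) * (8) + (0.604) * (-5)
                   = -4.9880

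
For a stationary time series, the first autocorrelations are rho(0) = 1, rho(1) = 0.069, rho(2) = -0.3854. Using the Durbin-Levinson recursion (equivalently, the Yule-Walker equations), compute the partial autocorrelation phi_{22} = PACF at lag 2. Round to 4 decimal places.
\phi_{22} = -0.3920

The PACF at lag k is phi_{kk}, the last component of the solution
to the Yule-Walker system G_k phi = r_k where
  (G_k)_{ij} = rho(|i - j|), (r_k)_i = rho(i), i,j = 1..k.
Equivalently, Durbin-Levinson gives phi_{kk} iteratively:
  phi_{11} = rho(1)
  phi_{kk} = [rho(k) - sum_{j=1..k-1} phi_{k-1,j} rho(k-j)]
            / [1 - sum_{j=1..k-1} phi_{k-1,j} rho(j)],
  phi_{k,j} = phi_{k-1,j} - phi_{kk} phi_{k-1,k-j},  j = 1..k-1.
Step k = 1:
  phi_11 = rho(1) = 0.069.
Step k = 2:
  phi_22 = [rho(2) - phi_11 rho(1)] / [1 - phi_11 rho(1)] = [-0.3854 - (0.069)(0.069)] / [1 - (0.069)(0.069)]
         = -0.390161 / 0.995239 = -0.392.
Therefore phi_{22} = -0.3920.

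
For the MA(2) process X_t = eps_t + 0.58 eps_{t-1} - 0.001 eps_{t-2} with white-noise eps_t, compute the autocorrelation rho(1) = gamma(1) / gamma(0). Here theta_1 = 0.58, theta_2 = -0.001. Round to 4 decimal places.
\rho(1) = 0.4336

For an MA(q) process with theta_0 = 1, the autocovariance is
  gamma(k) = sigma^2 * sum_{i=0..q-k} theta_i * theta_{i+k},
and rho(k) = gamma(k) / gamma(0). Sigma^2 cancels.
  numerator   = (1)*(0.58) + (0.58)*(-0.001) = 0.57942.
  denominator = (1)^2 + (0.58)^2 + (-0.001)^2 = 1.336401.
  rho(1) = 0.57942 / 1.336401 = 0.4336.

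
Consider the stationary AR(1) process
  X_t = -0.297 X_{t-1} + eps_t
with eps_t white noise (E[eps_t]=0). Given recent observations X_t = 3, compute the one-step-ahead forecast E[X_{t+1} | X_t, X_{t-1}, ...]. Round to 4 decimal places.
E[X_{t+1} \mid \mathcal F_t] = -0.8910

For an AR(p) model X_t = c + sum_i phi_i X_{t-i} + eps_t, the
one-step-ahead conditional mean is
  E[X_{t+1} | X_t, ...] = c + sum_i phi_i X_{t+1-i}.
Substitute known values:
  E[X_{t+1} | ...] = (-0.297) * (3)
                   = -0.8910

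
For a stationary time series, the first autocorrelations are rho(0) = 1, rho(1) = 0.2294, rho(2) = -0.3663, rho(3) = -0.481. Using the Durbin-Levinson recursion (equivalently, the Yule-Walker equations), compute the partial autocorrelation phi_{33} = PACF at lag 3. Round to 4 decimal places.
\phi_{33} = -0.3390

The PACF at lag k is phi_{kk}, the last component of the solution
to the Yule-Walker system G_k phi = r_k where
  (G_k)_{ij} = rho(|i - j|), (r_k)_i = rho(i), i,j = 1..k.
Equivalently, Durbin-Levinson gives phi_{kk} iteratively:
  phi_{11} = rho(1)
  phi_{kk} = [rho(k) - sum_{j=1..k-1} phi_{k-1,j} rho(k-j)]
            / [1 - sum_{j=1..k-1} phi_{k-1,j} rho(j)],
  phi_{k,j} = phi_{k-1,j} - phi_{kk} phi_{k-1,k-j},  j = 1..k-1.
Step k = 1:
  phi_11 = rho(1) = 0.2294.
Step k = 2:
  phi_22 = [rho(2) - phi_11 rho(1)] / [1 - phi_11 rho(1)] = [-0.3663 - (0.2294)(0.2294)] / [1 - (0.2294)(0.2294)]
         = -0.41892436 / 0.94737564 = -0.442195.
  Update: phi_21 = phi_11 - phi_22 phi_11 = 0.2294 - (-0.442195)(0.2294) = 0.330839.
Step k = 3:
  phi_33 = [rho(3) - phi_21 rho(2) - phi_22 rho(1)] / [1 - phi_21 rho(1) - phi_22 rho(2)]
    numerator   = -0.481 - (0.330839)(-0.3663) - (-0.442195)(0.2294) = -0.25837408
    denominator = 1 - (0.330839)(0.2294) - (-0.442195)(-0.3663) = 0.76212956
  phi_33 = -0.25837408 / 0.76212956 = -0.339.
Therefore phi_{33} = -0.3390.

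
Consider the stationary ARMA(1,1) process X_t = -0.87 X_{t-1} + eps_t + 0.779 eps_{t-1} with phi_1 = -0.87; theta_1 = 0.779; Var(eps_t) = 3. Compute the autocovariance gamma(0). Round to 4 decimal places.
\gamma(0) = 3.1022

Multiply the model equation by X_{t-k} and take expectations. With theta_0 = psi_0 = 1 and psi_j the MA(infinity) weights, this gives
  gamma(k) - sum_i phi_i gamma(k-i) = c_k,
  c_k = sigma^2 * sum_{j=k..q} theta_j psi_{j-k}   (c_k = 0 for k > q),
using gamma(-m) = gamma(m).
psi-weights needed (psi_j = theta_j + sum_i phi_i psi_{j-i}):
  psi_1 = theta_1 + phi_1 = 0.779 + (-0.87) = -0.091
Right-hand sides:
  c_0 = sigma^2 (1 + theta_1 psi_1) = 3 * (1 + (0.779)(-0.091)) = 3 * 0.929111 = 2.787333
  c_1 = sigma^2 theta_1 = 3 * (0.779) = 2.337
  c_2 = 0
Equations for k = 0 and k = 1 (AR order 1):
  gamma(0) = phi_1 gamma(1) + c_0
  gamma(1) = phi_1 gamma(0) + c_1
Substituting the second into the first: gamma(0) (1 - phi_1^2) = c_0 + phi_1 c_1, so
  gamma(0) = (c_0 + phi_1 c_1) / (1 - phi_1^2) = (2.787333 + (-0.87)(2.337)) / (1 - (-0.87)^2) = 0.754143 / 0.2431 = 3.102193.
Therefore gamma(0) = 3.1022 (to 4 decimal places).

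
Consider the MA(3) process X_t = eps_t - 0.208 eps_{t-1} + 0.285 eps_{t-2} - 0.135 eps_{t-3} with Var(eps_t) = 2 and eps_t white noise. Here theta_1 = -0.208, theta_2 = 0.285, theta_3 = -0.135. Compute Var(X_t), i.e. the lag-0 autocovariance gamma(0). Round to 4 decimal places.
\gamma(0) = 2.2854

For an MA(q) process X_t = eps_t + sum_i theta_i eps_{t-i} with
Var(eps_t) = sigma^2, the variance is
  gamma(0) = sigma^2 * (1 + sum_i theta_i^2).
  sum_i theta_i^2 = (-0.208)^2 + (0.285)^2 + (-0.135)^2 = 0.043264 + 0.081225 + 0.018225 = 0.142714.
  gamma(0) = 2 * (1 + 0.142714) = 2 * 1.142714 = 2.285428, which rounds to 2.2854.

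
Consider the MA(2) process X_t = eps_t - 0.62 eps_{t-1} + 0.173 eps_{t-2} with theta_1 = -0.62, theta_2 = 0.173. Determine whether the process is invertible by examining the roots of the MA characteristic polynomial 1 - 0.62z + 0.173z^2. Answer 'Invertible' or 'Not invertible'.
\text{Invertible}

The MA(q) characteristic polynomial is P(z) = 1 - 0.62z + 0.173z^2.
Invertibility requires all roots to lie outside the unit circle, i.e. |z| > 1 for every root.
Set 1 + (-0.62) z + (0.173) z^2 = 0, i.e. a z^2 + b z + c = 0 with a = 0.173, b = -0.62, c = 1.
Discriminant D = b^2 - 4ac = (-0.62)^2 - 4*(0.173)*1 = 0.3844 - (0.692) = -0.3076.
D < 0, so the roots are the complex-conjugate pair z = (-b +/- i sqrt(-D)) / (2a) = 1.7919 +/- 1.6029i.
For a conjugate pair |z|^2 = z * conj(z) = (product of roots) = c/a = 1/(0.173) = 5.780347, so |z| = sqrt(5.780347) = 2.4042 for both roots.
Moduli of all roots: 2.4042, 2.4042.
All moduli strictly greater than 1? Yes.
Verdict: Invertible.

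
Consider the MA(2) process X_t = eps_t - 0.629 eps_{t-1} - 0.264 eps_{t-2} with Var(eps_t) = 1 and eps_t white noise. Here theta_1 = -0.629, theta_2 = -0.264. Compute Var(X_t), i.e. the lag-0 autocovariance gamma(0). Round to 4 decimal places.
\gamma(0) = 1.4653

For an MA(q) process X_t = eps_t + sum_i theta_i eps_{t-i} with
Var(eps_t) = sigma^2, the variance is
  gamma(0) = sigma^2 * (1 + sum_i theta_i^2).
  sum_i theta_i^2 = (-0.629)^2 + (-0.264)^2 = 0.395641 + 0.069696 = 0.465337.
  gamma(0) = 1 * (1 + 0.465337) = 1 * 1.465337 = 1.465337, which rounds to 1.4653.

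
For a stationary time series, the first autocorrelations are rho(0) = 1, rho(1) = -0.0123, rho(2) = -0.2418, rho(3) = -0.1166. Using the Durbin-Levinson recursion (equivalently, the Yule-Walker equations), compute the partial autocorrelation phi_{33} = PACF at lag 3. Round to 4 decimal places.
\phi_{33} = -0.1310

The PACF at lag k is phi_{kk}, the last component of the solution
to the Yule-Walker system G_k phi = r_k where
  (G_k)_{ij} = rho(|i - j|), (r_k)_i = rho(i), i,j = 1..k.
Equivalently, Durbin-Levinson gives phi_{kk} iteratively:
  phi_{11} = rho(1)
  phi_{kk} = [rho(k) - sum_{j=1..k-1} phi_{k-1,j} rho(k-j)]
            / [1 - sum_{j=1..k-1} phi_{k-1,j} rho(j)],
  phi_{k,j} = phi_{k-1,j} - phi_{kk} phi_{k-1,k-j},  j = 1..k-1.
Step k = 1:
  phi_11 = rho(1) = -0.0123.
Step k = 2:
  phi_22 = [rho(2) - phi_11 rho(1)] / [1 - phi_11 rho(1)] = [-0.2418 - (-0.0123)(-0.0123)] / [1 - (-0.0123)(-0.0123)]
         = -0.24195129 / 0.99984871 = -0.241988.
  Update: phi_21 = phi_11 - phi_22 phi_11 = -0.0123 - (-0.241988)(-0.0123) = -0.015276.
Step k = 3:
  phi_33 = [rho(3) - phi_21 rho(2) - phi_22 rho(1)] / [1 - phi_21 rho(1) - phi_22 rho(2)]
    numerator   = -0.1166 - (-0.015276)(-0.2418) - (-0.241988)(-0.0123) = -0.1232703
    denominator = 1 - (-0.015276)(-0.0123) - (-0.241988)(-0.2418) = 0.94129943
  phi_33 = -0.1232703 / 0.94129943 = -0.131.
Therefore phi_{33} = -0.1310.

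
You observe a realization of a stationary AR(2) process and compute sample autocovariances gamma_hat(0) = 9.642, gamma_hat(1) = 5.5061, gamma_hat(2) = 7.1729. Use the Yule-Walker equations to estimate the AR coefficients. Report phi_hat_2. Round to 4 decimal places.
\hat\phi_{2} = 0.6200

The Yule-Walker equations for an AR(p) process read, in matrix form,
  Gamma_p phi = r_p,   with   (Gamma_p)_{ij} = gamma(|i - j|),
                       (r_p)_i = gamma(i),   i,j = 1..p.
Substitute the sample gammas (Toeplitz matrix and right-hand side of size 2):
  Gamma_p = [[9.642, 5.5061], [5.5061, 9.642]]
  r_p     = [5.5061, 7.1729]
Written out:
  9.642 phi_1 + 5.5061 phi_2 = 5.5061
  5.5061 phi_1 + 9.642 phi_2 = 7.1729
Solve by Cramer's rule:
  det = gamma(0)^2 - gamma(1)^2 = (9.642)^2 - (5.5061)^2 = 92.968164 - 30.31713721 = 62.65102679
  phi_hat_1 = [gamma(1) gamma(0) - gamma(1) gamma(2)] / det = [(5.5061)(9.642) - (5.5061)(7.1729)] / 62.65102679 = 13.59511151 / 62.65102679 = 0.217
  phi_hat_2 = [gamma(0) gamma(2) - gamma(1)^2] / det = [(9.642)(7.1729) - (5.5061)^2] / 62.65102679 = 38.84396459 / 62.65102679 = 0.62
So phi_hat = [0.2170, 0.6200].
Therefore phi_hat_2 = 0.6200.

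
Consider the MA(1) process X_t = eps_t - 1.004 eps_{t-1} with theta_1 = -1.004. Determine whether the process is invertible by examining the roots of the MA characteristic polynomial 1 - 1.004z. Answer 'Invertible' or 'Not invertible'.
\text{Not invertible}

The MA(q) characteristic polynomial is P(z) = 1 - 1.004z.
Invertibility requires all roots to lie outside the unit circle, i.e. |z| > 1 for every root.
This is linear in z: 1 + (-1.004) z = 0  =>  z = -1/(-1.004) = 0.996016,  |z| = 0.996016.
Moduli of all roots: 0.9960.
All moduli strictly greater than 1? No.
Verdict: Not invertible.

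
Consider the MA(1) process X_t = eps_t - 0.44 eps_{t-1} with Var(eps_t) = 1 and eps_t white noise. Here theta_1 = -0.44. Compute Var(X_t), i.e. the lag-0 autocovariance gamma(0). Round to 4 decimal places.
\gamma(0) = 1.1936

For an MA(q) process X_t = eps_t + sum_i theta_i eps_{t-i} with
Var(eps_t) = sigma^2, the variance is
  gamma(0) = sigma^2 * (1 + sum_i theta_i^2).
  sum_i theta_i^2 = (-0.44)^2 = 0.1936.
  gamma(0) = 1 * (1 + 0.1936) = 1 * 1.1936 = 1.1936.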